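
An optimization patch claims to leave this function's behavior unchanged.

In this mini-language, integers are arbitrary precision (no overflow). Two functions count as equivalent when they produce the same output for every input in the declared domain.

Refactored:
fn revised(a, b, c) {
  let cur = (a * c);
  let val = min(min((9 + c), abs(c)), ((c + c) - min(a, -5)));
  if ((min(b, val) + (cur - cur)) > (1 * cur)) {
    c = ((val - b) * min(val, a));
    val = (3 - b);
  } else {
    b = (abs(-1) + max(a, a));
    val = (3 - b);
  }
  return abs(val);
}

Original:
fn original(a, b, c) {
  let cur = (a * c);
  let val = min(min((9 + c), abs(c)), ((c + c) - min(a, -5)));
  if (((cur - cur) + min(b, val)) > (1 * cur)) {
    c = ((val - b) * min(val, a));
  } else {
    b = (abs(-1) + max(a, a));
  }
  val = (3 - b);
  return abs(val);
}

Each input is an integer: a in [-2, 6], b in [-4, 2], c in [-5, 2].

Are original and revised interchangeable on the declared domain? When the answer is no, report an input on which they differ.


Reading the diff, among the changes: statement counts differ, and constant usage differs, and arithmetic usage differs.
Tracing a=5, b=-4, c=2: original: cur becomes 10; next val becomes 2; next (((cur - cur) + min(b, val)) > (1 * cur)) evaluates to false; next b becomes 6; next val becomes -3; next final value 3 | revised: cur becomes 10; next val becomes 2; next ((min(b, val) + (cur - cur)) > (1 * cur)) evaluates to false; next b becomes 6; next val becomes -3; next final value 3 — matching result 3.
Sweeping the whole domain (504 inputs) finds no disagreement.
verdict: equivalent


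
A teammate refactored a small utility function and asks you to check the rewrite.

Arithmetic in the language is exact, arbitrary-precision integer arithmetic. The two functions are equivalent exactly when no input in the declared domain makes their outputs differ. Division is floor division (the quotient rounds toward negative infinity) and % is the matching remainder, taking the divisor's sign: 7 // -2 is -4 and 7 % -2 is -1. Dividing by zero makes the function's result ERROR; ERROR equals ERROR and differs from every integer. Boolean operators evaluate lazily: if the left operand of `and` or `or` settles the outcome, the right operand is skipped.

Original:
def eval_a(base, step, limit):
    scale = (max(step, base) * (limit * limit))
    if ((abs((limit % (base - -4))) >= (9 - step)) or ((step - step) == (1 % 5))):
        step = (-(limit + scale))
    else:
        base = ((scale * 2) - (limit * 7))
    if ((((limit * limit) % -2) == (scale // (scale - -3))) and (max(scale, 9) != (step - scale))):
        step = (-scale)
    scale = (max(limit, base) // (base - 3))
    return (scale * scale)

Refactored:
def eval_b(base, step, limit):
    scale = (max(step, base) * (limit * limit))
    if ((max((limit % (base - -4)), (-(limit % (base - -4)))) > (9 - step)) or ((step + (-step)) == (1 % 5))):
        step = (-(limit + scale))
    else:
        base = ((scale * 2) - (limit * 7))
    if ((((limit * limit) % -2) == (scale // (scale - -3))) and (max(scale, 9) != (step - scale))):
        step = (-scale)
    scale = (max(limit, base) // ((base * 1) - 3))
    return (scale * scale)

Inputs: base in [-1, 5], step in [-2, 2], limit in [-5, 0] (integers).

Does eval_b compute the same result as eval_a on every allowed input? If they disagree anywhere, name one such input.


Take base=4, step=2, limit=-1.
eval_a: scale = 4; ((abs((limit % (base - -4))) >= (9 - step)) or ((step - step) == (1 % 5))) -> true; step = -3; ((((limit * limit) % -2) == (scale // (scale - -3))) and (max(scale, 9) != (step - scale))) -> false; scale = 4; return 16
eval_b: scale = 4; ((max((limit % (base - -4)), (-(limit % (base - -4)))) > (9 - step)) or ((step + (-step)) == (1 % 5))) -> false; base = 15; ((((limit * limit) % -2) == (scale // (scale - -3))) and (max(scale, 9) != (step - scale))) -> false; scale = 1; return 1
16 != 1, so the rewrite changes behavior.
verdict: not equivalent; witness: base=4, step=2, limit=-1


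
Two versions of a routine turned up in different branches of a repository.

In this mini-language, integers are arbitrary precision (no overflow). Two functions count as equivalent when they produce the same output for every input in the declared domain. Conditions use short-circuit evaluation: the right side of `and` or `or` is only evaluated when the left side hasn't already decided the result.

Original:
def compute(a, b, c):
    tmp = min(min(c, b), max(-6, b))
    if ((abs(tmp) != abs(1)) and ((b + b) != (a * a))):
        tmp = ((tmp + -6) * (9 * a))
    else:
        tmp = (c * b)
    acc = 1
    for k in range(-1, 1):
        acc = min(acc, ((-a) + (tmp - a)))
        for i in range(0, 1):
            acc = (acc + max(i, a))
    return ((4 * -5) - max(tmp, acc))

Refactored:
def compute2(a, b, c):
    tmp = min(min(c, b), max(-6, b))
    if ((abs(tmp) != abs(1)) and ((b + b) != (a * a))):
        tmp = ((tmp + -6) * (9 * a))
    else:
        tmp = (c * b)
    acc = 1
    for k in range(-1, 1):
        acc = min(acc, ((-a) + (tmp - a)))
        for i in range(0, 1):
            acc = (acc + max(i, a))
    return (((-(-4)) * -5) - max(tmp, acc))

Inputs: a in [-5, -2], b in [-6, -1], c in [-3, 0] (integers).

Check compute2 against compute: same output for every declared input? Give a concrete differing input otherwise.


The two versions differ — the changes include same computation, different form.
As a probe, take a=-5, b=-1, c=-3: compute runs tmp := -3 | ((abs(tmp) != abs(1)) and ((b + b) != (a * a))): true | tmp := 405 | acc := 1 | iter k=-1: | acc := 1 | iter i=0: | acc := 1 | iter k=0: | acc := 1 | iter i=0: | acc := 1 | result -425; compute2 runs tmp := -3 | ((abs(tmp) != abs(1)) and ((b + b) != (a * a))): true | tmp := 405 | acc := 1 | iter k=-1: | acc := 1 | iter i=0: | acc := 1 | iter k=0: | acc := 1 | iter i=0: | acc := 1 | result -425; both end at -425.
Sweeping the whole domain (96 inputs) finds no disagreement.
verdict: equivalent


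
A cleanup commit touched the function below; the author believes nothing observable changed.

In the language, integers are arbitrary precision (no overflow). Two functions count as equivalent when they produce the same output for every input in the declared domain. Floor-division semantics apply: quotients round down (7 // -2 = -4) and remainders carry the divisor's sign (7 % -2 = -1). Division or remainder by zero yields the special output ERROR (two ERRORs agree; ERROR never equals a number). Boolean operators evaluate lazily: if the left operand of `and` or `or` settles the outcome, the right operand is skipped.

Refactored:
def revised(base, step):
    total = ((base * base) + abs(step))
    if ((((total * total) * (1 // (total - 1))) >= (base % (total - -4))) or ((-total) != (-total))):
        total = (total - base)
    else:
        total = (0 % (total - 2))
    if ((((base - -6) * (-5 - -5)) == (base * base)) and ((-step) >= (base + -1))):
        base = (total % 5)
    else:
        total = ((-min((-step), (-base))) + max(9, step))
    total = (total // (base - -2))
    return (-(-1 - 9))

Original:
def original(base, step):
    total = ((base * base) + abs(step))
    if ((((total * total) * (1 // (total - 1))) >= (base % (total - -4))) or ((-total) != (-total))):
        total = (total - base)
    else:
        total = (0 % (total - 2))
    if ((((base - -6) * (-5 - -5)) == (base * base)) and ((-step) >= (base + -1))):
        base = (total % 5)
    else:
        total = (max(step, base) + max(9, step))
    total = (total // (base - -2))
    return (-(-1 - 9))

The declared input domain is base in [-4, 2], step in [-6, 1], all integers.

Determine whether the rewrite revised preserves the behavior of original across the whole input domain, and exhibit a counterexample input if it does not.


Behavior is preserved: although min/max/abs usage differs, the outputs never diverge.
As a probe, take base=0, step=-6: original runs total=6, then ((((total * total) * (1 // (total - 1))) >= (base % (total - -4))) or ((-total) != (-total))) is true, then total=6, then ((((base - -6) * (-5 - -5)) == (base * base)) and ((-step) >= (base + -1))) is true, then base=1, then total=2, then returns 10; revised runs total=6, then ((((total * total) * (1 // (total - 1))) >= (base % (total - -4))) or ((-total) != (-total))) is true, then total=6, then ((((base - -6) * (-5 - -5)) == (base * base)) and ((-step) >= (base + -1))) is true, then base=1, then total=2, then returns 10; both end at 10.
Checked all 56 inputs in the declared domain: the outputs agree on every one.
verdict: equivalent


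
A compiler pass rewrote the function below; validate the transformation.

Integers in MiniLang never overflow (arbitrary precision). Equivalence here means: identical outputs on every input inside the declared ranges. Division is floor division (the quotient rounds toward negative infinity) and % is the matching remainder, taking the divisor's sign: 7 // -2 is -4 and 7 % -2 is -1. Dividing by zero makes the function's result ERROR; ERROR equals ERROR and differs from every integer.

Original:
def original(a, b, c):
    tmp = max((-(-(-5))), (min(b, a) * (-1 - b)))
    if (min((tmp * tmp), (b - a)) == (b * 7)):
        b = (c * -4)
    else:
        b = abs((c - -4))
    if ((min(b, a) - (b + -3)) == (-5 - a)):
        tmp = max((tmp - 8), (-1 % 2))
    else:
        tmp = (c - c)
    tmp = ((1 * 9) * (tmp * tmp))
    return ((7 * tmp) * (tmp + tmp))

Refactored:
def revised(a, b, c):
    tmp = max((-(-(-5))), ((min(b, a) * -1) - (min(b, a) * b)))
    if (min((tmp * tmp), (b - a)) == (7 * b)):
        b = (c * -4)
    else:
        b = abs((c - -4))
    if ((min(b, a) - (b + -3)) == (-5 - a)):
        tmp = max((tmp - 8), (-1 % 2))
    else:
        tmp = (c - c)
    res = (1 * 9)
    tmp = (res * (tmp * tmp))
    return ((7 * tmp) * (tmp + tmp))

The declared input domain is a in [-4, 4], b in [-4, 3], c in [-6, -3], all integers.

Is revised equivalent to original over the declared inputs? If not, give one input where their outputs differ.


Equivalent — the differences include local variable names differ; also min/max/abs usage differs; also arithmetic usage differs; also statement counts differ, yet no declared input distinguishes the two.
As a probe, take a=-1, b=-2, c=-3: original runs tmp := -2 | (min((tmp * tmp), (b - a)) == (b * 7)): false | b := 1 | ((min(b, a) - (b + -3)) == (-5 - a)): false | tmp := 0 | tmp := 0 | result 0; revised runs tmp := -2 | (min((tmp * tmp), (b - a)) == (7 * b)): false | b := 1 | ((min(b, a) - (b + -3)) == (-5 - a)): false | tmp := 0 | res := 9 | tmp := 0 | result 0; both end at 0.
Sweeping the whole domain (288 inputs) finds no disagreement.
verdict: equivalent


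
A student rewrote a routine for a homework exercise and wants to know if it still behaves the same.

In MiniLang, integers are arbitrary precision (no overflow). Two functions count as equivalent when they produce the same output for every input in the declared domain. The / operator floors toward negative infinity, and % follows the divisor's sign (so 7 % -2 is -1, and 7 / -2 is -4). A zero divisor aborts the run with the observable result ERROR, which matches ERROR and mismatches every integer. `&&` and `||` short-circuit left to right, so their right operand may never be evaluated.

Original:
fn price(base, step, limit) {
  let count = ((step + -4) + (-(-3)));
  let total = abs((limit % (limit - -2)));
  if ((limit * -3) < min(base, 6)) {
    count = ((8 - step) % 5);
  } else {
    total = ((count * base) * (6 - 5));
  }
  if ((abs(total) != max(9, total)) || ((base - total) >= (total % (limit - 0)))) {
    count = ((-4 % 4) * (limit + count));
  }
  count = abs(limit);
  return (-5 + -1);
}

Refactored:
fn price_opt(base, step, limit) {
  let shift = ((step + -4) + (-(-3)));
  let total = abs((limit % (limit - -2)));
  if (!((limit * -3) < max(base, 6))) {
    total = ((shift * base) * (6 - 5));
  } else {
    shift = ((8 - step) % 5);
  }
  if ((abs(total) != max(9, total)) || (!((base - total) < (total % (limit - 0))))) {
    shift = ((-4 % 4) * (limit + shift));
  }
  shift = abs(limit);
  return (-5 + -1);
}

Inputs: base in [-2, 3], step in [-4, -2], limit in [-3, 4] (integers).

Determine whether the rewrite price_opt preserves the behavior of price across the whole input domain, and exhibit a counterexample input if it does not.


At base=-2, step=-4, limit=0: price gives ERROR, price_opt gives -6.
verdict: not equivalent; witness: base=-2, step=-4, limit=0


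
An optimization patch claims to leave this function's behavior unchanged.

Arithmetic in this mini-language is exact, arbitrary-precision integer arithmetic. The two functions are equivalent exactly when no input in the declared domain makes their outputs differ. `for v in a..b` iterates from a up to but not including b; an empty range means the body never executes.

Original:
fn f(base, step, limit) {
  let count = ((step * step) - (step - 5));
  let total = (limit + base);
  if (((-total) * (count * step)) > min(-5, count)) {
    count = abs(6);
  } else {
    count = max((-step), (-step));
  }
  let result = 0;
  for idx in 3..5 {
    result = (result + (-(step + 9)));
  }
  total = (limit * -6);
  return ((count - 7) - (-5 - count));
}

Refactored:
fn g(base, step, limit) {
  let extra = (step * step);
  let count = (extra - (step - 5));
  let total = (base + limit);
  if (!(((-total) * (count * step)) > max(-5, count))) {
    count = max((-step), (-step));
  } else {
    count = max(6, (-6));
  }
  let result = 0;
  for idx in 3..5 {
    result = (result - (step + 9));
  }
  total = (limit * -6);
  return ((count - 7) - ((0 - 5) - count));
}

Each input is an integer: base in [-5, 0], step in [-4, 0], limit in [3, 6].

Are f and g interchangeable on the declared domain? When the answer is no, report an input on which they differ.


At base=-5, step=-4, limit=5: f gives 10, g gives 6.
verdict: not equivalent; witness: base=-5, step=-4, limit=5


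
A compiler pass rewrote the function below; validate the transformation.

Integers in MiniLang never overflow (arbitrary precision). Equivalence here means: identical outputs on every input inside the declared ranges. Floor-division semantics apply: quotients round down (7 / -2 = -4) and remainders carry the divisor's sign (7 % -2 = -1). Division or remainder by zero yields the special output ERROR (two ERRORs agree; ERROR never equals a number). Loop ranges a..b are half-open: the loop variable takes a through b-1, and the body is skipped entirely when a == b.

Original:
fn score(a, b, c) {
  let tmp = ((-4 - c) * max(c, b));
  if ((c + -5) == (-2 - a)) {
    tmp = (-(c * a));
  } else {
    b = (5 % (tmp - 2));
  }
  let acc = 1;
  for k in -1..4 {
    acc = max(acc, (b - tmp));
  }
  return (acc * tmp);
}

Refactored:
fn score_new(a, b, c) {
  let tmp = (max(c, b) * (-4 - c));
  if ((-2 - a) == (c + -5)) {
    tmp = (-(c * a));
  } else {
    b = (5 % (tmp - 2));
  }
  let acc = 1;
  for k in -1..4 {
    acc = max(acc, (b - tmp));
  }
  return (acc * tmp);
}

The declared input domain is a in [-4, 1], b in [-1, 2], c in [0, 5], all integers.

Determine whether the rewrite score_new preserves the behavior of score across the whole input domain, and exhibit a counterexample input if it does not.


The two versions differ — the changes include same computation, different form.
One worked example (a=1, b=0, c=1) — score: tmp = -5; ((c + -5) == (-2 - a)) -> false; b = -2; acc = 1; [k=-1]; acc = 3; [k=0]; acc = 3; [k=1]; acc = 3; [k=2]; acc = 3; [k=3]; acc = 3; return -15; score_new: tmp = -5; ((-2 - a) == (c + -5)) -> false; b = -2; acc = 1; [k=-1]; acc = 3; [k=0]; acc = 3; [k=1]; acc = 3; [k=2]; acc = 3; [k=3]; acc = 3; return -15; agreement on -15.
Across all 144 domain points the two functions coincide.
verdict: equivalent


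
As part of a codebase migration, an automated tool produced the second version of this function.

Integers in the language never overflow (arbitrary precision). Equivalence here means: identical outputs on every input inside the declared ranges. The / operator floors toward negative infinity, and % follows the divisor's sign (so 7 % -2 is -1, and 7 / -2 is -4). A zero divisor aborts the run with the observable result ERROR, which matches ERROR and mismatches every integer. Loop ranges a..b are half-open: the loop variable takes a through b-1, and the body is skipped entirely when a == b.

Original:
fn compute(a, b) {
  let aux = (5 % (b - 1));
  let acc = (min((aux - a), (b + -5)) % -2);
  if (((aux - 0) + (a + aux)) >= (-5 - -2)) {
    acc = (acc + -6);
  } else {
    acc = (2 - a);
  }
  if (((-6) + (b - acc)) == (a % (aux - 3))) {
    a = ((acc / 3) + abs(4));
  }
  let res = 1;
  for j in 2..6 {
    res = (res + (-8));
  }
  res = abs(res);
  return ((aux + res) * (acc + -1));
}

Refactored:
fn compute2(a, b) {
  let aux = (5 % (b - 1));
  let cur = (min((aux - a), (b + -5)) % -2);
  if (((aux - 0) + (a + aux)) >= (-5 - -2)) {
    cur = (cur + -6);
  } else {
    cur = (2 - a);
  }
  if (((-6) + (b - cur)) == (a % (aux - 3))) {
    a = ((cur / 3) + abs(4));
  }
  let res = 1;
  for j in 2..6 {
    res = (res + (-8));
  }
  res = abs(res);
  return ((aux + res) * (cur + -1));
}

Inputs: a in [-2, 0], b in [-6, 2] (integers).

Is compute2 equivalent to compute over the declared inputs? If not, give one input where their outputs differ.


Behavior is preserved: although local variable names differ, the outputs never diverge.
Spot check at a=-2, b=-2 — compute: aux = -1; acc = -1; (((aux - 0) + (a + aux)) >= (-5 - -2)) -> false; acc = 4; (((-6) + (b - acc)) == (a % (aux - 3))) -> false; res = 1; [j=2]; res = -7; [j=3]; res = -15; [j=4]; res = -23; [j=5]; res = -31; res = 31; return 90. compute2: aux = -1; cur = -1; (((aux - 0) + (a + aux)) >= (-5 - -2)) -> false; cur = 4; (((-6) + (b - cur)) == (a % (aux - 3))) -> false; res = 1; [j=2]; res = -7; [j=3]; res = -15; [j=4]; res = -23; [j=5]; res = -31; res = 31; return 90. Both give 90.
An exhaustive pass over the 27 declared inputs shows identical outputs.
verdict: equivalent


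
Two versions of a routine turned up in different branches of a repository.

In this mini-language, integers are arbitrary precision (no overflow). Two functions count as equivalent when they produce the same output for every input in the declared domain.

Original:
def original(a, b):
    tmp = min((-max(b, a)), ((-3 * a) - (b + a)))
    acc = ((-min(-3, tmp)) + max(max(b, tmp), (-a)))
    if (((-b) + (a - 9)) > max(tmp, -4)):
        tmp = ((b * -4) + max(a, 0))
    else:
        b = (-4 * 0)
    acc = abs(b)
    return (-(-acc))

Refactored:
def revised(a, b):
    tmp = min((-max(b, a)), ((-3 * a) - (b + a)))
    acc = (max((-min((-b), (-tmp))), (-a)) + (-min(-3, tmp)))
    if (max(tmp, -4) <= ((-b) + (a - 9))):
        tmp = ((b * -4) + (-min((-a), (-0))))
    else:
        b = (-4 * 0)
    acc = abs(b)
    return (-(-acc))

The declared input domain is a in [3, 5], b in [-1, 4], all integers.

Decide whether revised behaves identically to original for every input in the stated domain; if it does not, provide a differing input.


These are not equivalent — on a=4, b=-1 the outputs split (0 vs 1).
original: tmp=-15, then acc=14, then (((-b) + (a - 9)) > max(tmp, -4)) is false, then b=0, then acc=0, then returns 0
revised: tmp=-15, then acc=14, then (max(tmp, -4) <= ((-b) + (a - 9))) is true, then tmp=8, then acc=1, then returns 1
verdict: not equivalent; witness: a=4, b=-1


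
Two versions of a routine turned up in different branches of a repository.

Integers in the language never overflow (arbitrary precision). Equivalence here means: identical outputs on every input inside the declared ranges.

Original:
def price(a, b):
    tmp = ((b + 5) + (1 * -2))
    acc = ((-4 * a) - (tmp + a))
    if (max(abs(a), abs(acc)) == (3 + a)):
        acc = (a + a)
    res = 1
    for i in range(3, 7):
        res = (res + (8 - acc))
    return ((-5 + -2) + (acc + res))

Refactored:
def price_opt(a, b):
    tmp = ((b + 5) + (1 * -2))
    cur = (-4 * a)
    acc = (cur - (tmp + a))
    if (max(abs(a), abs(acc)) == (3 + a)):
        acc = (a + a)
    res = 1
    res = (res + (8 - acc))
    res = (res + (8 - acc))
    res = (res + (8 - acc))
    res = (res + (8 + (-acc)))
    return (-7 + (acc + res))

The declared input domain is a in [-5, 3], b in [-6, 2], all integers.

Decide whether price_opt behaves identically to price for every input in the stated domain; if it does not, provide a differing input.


The two versions differ — the changes include statement counts differ, arithmetic usage differs, constant usage differs, local variable names differ, loop structure differs.
One worked example (a=-4, b=1) — price: tmp becomes 4; next acc becomes 16; next (max(abs(a), abs(acc)) == (3 + a)) evaluates to false; next res becomes 1; next at i=3:; next res becomes -7; next at i=4:; next res becomes -15; next at i=5:; next res becomes -23; next at i=6:; next res becomes -31; next final value -22; price_opt: tmp becomes 4; next cur becomes 16; next acc becomes 16; next (max(abs(a), abs(acc)) == (3 + a)) evaluates to false; next res becomes 1; next res becomes -7; next res becomes -15; next res becomes -23; next res becomes -31; next final value -22; agreement on -22.
Across all 81 domain points the two functions coincide.
verdict: equivalent


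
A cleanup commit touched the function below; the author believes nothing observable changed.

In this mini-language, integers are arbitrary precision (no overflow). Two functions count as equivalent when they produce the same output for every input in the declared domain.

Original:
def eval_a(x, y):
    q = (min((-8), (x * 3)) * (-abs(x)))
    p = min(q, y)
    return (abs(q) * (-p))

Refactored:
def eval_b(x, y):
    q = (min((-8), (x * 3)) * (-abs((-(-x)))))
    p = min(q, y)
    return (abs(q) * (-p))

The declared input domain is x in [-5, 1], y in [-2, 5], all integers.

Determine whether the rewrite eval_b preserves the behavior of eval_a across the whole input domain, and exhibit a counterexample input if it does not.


Equivalent — the differences include same computation, different form, yet no declared input distinguishes the two.
Spot check at x=-3, y=5 — eval_a: q becomes 27; next p becomes 5; next final value -135. eval_b: q becomes 27; next p becomes 5; next final value -135. Both give -135.
Every one of the 56 inputs gives matching results.
verdict: equivalent


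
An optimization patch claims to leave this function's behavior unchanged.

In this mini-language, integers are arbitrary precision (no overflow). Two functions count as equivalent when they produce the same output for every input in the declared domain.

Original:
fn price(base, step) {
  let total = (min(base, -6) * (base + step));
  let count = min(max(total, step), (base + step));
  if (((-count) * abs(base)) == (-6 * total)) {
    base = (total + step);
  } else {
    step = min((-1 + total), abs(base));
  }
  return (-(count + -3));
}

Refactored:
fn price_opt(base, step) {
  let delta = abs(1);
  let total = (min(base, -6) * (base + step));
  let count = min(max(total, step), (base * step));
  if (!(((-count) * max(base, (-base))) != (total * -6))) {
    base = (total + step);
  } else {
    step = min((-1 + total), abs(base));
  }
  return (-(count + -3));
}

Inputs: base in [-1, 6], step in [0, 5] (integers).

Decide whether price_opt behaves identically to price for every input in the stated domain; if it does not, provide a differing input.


Consider the input base=-1, step=0.
price: total becomes 6; next count becomes -1; next (((-count) * abs(base)) == (-6 * total)) evaluates to false; next step becomes 1; next final value 4
price_opt: delta becomes 1; next total becomes 6; next count becomes 0; next (!(((-count) * max(base, (-base))) != (total * -6))) evaluates to false; next step becomes 1; next final value 3
4 and 3 differ, so these are not the same function on this domain.
verdict: not equivalent; witness: base=-1, step=0


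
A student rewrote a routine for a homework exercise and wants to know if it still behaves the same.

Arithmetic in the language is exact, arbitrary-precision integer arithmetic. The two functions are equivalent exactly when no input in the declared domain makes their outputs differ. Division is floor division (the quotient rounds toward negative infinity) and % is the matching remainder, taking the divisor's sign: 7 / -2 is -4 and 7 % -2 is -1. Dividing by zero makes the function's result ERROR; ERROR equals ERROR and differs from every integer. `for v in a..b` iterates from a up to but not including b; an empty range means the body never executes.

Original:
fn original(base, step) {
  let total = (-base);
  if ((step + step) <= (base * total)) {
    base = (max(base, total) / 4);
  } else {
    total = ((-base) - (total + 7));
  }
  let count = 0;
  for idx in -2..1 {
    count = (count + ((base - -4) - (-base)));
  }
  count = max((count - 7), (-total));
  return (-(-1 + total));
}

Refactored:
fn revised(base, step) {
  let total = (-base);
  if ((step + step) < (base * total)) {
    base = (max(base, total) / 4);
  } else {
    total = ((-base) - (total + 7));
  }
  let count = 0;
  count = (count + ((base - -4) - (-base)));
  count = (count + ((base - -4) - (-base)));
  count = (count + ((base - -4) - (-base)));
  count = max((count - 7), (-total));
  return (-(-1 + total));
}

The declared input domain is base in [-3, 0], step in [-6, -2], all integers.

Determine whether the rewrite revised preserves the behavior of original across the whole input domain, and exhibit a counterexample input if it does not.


There is a counterexample at base=-2, step=-2: -1 on one side, 8 on the other.
original: total := 2 | ((step + step) <= (base * total)): true | base := 0 | count := 0 | iter idx=-2: | count := 4 | iter idx=-1: | count := 8 | iter idx=0: | count := 12 | count := 5 | result -1
revised: total := 2 | ((step + step) < (base * total)): false | total := -7 | count := 0 | count := 0 | count := 0 | count := 0 | count := 7 | result 8
verdict: not equivalent; witness: base=-2, step=-2


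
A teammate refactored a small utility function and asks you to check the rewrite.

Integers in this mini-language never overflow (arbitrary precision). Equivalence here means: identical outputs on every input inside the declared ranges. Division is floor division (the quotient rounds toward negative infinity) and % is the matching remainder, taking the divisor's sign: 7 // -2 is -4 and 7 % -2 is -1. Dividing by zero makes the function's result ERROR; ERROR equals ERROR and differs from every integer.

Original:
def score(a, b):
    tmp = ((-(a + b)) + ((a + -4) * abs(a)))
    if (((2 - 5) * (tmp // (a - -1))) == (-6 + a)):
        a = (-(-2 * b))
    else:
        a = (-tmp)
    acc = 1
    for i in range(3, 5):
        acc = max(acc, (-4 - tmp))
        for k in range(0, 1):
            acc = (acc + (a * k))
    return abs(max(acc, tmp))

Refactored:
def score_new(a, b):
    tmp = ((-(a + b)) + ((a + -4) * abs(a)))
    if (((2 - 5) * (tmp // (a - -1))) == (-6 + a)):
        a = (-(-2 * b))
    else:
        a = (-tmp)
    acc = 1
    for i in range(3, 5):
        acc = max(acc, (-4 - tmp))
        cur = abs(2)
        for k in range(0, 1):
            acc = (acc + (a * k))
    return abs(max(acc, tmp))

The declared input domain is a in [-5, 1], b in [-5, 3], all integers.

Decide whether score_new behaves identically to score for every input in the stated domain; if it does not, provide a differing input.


Differences: min/max/abs usage differs, local variable names differ, constant usage differs, statement counts differ — yet all 63 inputs agree.
verdict: equivalent


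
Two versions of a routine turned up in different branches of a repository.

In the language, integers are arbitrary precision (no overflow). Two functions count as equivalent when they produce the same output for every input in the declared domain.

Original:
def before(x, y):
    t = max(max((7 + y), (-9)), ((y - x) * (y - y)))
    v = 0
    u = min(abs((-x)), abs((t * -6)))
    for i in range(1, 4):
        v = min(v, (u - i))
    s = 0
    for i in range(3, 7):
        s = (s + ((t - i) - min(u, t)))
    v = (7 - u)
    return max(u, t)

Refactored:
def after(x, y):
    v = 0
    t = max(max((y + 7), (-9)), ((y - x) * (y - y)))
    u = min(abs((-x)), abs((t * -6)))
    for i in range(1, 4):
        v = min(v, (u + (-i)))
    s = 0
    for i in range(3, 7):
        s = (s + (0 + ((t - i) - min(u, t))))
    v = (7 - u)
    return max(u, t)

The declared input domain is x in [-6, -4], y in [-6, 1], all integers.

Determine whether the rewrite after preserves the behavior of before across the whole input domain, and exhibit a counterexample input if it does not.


Equivalent — the differences include arithmetic usage differs, plus constant usage differs, yet no declared input distinguishes the two.
As a probe, take x=-5, y=1: before runs t = 8; v = 0; u = 5; [i=1]; v = 0; [i=2]; v = 0; [i=3]; v = 0; s = 0; [i=3]; s = 0; [i=4]; s = -1; [i=5]; s = -3; [i=6]; s = -6; v = 2; return 8; after runs v = 0; t = 8; u = 5; [i=1]; v = 0; [i=2]; v = 0; [i=3]; v = 0; s = 0; [i=3]; s = 0; [i=4]; s = -1; [i=5]; s = -3; [i=6]; s = -6; v = 2; return 8; both end at 8.
Checked all 24 inputs in the declared domain: the outputs agree on every one.
verdict: equivalent


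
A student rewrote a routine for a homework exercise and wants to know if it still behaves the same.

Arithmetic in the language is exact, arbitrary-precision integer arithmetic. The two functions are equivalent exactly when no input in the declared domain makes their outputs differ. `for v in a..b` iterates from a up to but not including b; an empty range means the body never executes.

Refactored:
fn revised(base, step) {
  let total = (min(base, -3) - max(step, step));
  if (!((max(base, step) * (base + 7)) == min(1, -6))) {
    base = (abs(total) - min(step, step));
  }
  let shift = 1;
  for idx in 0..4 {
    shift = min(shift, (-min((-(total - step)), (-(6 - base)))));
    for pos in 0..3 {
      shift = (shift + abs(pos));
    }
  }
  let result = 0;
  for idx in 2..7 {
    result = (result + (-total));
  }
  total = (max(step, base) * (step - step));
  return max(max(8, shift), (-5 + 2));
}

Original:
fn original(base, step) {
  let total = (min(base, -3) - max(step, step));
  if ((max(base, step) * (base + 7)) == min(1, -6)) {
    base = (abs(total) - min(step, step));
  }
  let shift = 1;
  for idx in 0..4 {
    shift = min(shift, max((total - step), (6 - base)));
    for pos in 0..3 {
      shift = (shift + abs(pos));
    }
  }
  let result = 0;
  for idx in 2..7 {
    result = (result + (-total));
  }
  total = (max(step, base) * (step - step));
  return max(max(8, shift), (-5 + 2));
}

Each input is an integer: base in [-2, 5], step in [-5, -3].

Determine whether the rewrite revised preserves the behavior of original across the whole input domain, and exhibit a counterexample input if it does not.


The rewrite breaks on base=-2, step=-5, where the results are 11 and 10.
original: total := 2 | ((max(base, step) * (base + 7)) == min(1, -6)): false | shift := 1 | iter idx=0: | shift := 1 | iter pos=0: | shift := 1 | iter pos=1: | shift := 2 | iter pos=2: | shift := 4 | iter idx=1: | shift := 4 | iter pos=0: | shift := 4 | iter pos=1: | shift := 5 | iter pos=2: | shift := 7 | iter idx=2: | shift := 7 | iter pos=0: | shift := 7 | iter pos=1: | shift := 8 | iter pos=2: | shift := 10 | iter idx=3: | shift := 8 | iter pos=0: | shift := 8 | iter pos=1: | shift := 9 | iter pos=2: | shift := 11 | result := 0 | iter idx=2: | result := -2 | iter idx=3: | result := -4 | iter idx=4: | result := -6 | iter idx=5: | result := -8 | iter idx=6: | result := -10 | total := 0 | result 11
revised: total := 2 | (!((max(base, step) * (base + 7)) == min(1, -6))): true | base := 7 | shift := 1 | iter idx=0: | shift := 1 | iter pos=0: | shift := 1 | iter pos=1: | shift := 2 | iter pos=2: | shift := 4 | iter idx=1: | shift := 4 | iter pos=0: | shift := 4 | iter pos=1: | shift := 5 | iter pos=2: | shift := 7 | iter idx=2: | shift := 7 | iter pos=0: | shift := 7 | iter pos=1: | shift := 8 | iter pos=2: | shift := 10 | iter idx=3: | shift := 7 | iter pos=0: | shift := 7 | iter pos=1: | shift := 8 | iter pos=2: | shift := 10 | result := 0 | iter idx=2: | result := -2 | iter idx=3: | result := -4 | iter idx=4: | result := -6 | iter idx=5: | result := -8 | iter idx=6: | result := -10 | total := 0 | result 10
verdict: not equivalent; witness: base=-2, step=-5


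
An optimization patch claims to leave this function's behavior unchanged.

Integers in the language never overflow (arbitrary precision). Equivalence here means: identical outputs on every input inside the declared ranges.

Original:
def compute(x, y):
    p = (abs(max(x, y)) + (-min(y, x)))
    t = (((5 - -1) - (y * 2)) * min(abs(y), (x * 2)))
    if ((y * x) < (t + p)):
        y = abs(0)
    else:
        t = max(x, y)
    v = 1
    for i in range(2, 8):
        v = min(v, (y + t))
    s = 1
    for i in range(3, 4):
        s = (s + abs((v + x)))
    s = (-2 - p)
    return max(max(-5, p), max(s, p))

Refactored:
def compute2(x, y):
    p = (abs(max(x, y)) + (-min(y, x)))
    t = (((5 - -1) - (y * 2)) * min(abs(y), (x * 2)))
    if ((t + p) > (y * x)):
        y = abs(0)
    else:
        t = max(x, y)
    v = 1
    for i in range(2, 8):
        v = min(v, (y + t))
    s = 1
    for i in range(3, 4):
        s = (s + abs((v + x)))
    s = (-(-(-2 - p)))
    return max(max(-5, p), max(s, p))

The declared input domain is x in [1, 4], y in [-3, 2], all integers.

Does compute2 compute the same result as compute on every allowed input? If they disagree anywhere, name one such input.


Comparing the listings, the differences include: comparison usage differs.
Tracing x=3, y=-2: compute: p becomes 5; next t becomes 20; next ((y * x) < (t + p)) evaluates to true; next y becomes 0; next v becomes 1; next at i=2:; next v becomes 1; next at i=3:; next v becomes 1; next at i=4:; next v becomes 1; next at i=5:; next v becomes 1; next at i=6:; next v becomes 1; next at i=7:; next v becomes 1; next s becomes 1; next at i=3:; next s becomes 5; next s becomes -7; next final value 5 | compute2: p becomes 5; next t becomes 20; next ((t + p) > (y * x)) evaluates to true; next y becomes 0; next v becomes 1; next at i=2:; next v becomes 1; next at i=3:; next v becomes 1; next at i=4:; next v becomes 1; next at i=5:; next v becomes 1; next at i=6:; next v becomes 1; next at i=7:; next v becomes 1; next s becomes 1; next at i=3:; next s becomes 5; next s becomes -7; next final value 5 — matching result 5.
Every one of the 24 inputs gives matching results.
verdict: equivalent


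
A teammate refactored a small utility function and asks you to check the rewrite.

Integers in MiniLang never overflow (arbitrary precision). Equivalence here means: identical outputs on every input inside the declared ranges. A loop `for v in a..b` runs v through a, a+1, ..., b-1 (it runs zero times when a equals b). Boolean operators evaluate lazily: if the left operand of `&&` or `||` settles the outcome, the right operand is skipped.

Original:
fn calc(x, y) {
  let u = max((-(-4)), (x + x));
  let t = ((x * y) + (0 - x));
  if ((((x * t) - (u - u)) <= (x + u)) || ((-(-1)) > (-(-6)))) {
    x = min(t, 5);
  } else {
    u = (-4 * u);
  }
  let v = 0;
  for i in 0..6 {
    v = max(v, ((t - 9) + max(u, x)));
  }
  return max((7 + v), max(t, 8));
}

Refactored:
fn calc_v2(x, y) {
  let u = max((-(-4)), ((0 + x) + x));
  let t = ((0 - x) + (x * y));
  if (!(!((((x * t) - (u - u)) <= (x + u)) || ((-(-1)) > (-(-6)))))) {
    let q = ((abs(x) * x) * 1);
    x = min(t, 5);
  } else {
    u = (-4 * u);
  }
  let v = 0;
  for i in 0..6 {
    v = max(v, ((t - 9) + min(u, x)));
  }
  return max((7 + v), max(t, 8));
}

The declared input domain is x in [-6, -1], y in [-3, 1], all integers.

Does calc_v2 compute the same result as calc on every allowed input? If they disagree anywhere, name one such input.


Evaluate both at x=-6, y=-3.
calc: u := 4 | t := 24 | ((((x * t) - (u - u)) <= (x + u)) || ((-(-1)) > (-(-6)))): true | x := 5 | v := 0 | iter i=0: | v := 20 | iter i=1: | v := 20 | iter i=2: | v := 20 | iter i=3: | v := 20 | iter i=4: | v := 20 | iter i=5: | v := 20 | result 27
calc_v2: u := 4 | t := 24 | (!(!((((x * t) - (u - u)) <= (x + u)) || ((-(-1)) > (-(-6)))))): true | q := -36 | x := 5 | v := 0 | iter i=0: | v := 19 | iter i=1: | v := 19 | iter i=2: | v := 19 | iter i=3: | v := 19 | iter i=4: | v := 19 | iter i=5: | v := 19 | result 26
27 != 26, so the rewrite changes behavior.
verdict: not equivalent; witness: x=-6, y=-3


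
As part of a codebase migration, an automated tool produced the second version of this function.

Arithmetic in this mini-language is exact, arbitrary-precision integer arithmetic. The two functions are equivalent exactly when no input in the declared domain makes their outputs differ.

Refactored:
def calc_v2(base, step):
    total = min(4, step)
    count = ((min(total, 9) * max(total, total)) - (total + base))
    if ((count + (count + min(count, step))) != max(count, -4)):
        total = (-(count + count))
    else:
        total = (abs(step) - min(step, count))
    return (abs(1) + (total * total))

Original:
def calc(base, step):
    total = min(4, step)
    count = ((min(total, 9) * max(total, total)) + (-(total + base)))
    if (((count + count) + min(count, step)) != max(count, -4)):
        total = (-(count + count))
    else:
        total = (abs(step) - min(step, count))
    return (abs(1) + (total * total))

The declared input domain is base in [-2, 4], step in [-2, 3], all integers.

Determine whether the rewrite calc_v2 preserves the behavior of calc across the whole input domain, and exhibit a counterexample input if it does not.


Side by side, the visible changes include: arithmetic usage differs.
Tracing base=2, step=-2: calc: total becomes -2; next count becomes 4; next (((count + count) + min(count, step)) != max(count, -4)) evaluates to true; next total becomes -8; next final value 65 | calc_v2: total becomes -2; next count becomes 4; next ((count + (count + min(count, step))) != max(count, -4)) evaluates to true; next total becomes -8; next final value 65 — matching result 65.
Checked all 42 inputs in the declared domain: the outputs agree on every one.
verdict: equivalent


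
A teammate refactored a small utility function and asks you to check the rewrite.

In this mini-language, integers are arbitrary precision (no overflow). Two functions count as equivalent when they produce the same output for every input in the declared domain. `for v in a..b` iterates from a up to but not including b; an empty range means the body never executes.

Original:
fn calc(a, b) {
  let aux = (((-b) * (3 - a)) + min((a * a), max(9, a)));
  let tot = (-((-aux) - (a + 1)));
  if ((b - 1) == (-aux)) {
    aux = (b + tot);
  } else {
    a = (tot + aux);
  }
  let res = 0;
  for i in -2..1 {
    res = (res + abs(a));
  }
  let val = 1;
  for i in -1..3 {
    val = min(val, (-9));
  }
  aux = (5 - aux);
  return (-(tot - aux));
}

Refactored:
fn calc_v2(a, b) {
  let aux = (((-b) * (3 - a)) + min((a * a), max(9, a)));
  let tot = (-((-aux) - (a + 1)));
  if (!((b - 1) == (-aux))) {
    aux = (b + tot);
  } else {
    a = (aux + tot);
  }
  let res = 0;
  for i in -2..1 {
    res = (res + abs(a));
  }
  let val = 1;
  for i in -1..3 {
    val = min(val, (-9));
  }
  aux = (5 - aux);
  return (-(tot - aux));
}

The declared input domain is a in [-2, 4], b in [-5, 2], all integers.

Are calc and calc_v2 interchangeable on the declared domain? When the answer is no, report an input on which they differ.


Not equivalent: a=-2, b=-5 separates them (-52 vs -46).
calc: aux=29, then tot=28, then ((b - 1) == (-aux)) is false, then a=57, then res=0, then (i=-2), then res=57, then (i=-1), then res=114, then (i=0), then res=171, then val=1, then (i=-1), then val=-9, then (i=0), then val=-9, then (i=1), then val=-9, then (i=2), then val=-9, then aux=-24, then returns -52
calc_v2: aux=29, then tot=28, then (!((b - 1) == (-aux))) is true, then aux=23, then res=0, then (i=-2), then res=2, then (i=-1), then res=4, then (i=0), then res=6, then val=1, then (i=-1), then val=-9, then (i=0), then val=-9, then (i=1), then val=-9, then (i=2), then val=-9, then aux=-18, then returns -46
verdict: not equivalent; witness: a=-2, b=-5
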